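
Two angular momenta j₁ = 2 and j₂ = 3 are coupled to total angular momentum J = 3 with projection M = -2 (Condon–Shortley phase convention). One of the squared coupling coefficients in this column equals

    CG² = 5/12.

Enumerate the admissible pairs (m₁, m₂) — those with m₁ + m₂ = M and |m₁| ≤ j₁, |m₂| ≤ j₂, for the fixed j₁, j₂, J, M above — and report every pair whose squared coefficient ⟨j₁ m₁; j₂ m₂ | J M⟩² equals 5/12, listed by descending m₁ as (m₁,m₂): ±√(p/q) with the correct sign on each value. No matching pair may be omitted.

(1,-3): +√(5/12)

Admissible pairs with m₁+m₂ = M = -2: (-2,0), (-1,-1), (0,-2), (1,-3)
  (m₁,m₂)=(1,-3): CG² = 5/12, CG = +√(5/12)   ← matches the target
  (m₁,m₂)=(0,-2): CG² = 0/1, CG = 0
  (m₁,m₂)=(-1,-1): CG² = 1/4, CG = −√(1/4)
  (m₁,m₂)=(-2,0): CG² = 1/3, CG = +√(1/3)
Pairs with CG² = 5/12: (1,-3): +√(5/12)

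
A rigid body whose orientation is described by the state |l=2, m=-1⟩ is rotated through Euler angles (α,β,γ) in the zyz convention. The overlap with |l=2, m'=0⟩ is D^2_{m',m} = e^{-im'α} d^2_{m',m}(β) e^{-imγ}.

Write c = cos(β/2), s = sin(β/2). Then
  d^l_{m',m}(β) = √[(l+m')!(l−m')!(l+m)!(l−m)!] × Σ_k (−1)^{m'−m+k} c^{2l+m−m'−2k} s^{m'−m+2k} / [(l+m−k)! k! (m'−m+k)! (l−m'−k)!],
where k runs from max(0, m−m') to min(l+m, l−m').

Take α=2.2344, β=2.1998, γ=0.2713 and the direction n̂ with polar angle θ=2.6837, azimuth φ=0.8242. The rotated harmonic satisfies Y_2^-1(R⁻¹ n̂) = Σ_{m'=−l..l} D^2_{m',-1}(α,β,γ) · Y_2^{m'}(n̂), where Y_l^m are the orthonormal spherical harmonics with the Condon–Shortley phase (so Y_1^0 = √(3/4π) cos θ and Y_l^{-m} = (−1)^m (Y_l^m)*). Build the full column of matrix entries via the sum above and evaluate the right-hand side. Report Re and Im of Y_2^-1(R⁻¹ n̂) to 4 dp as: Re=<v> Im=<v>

Need the full column D^2_{m',-1} for m'=−2..2 at α=2.2344, β=2.1998, γ=0.2713.
cos(β/2)=0.453685, sin(β/2)=0.891162
d^2_{-2,-1}: single k=1 term ⇒ +0.166437;  D = +0.004612-0.166373i
d^2_{-1,-1}: k∈[0..1] ⇒ +0.042366 -0.490393 = -0.448026;  D = +0.360456-0.266081i
d^2_{0,-1}: k∈[0..1] ⇒ -0.203843 +0.786503 = +0.582660;  D = +0.561348+0.156144i
d^2_{1,-1}: k∈[0..1] ⇒ +0.490393 -0.630706 = -0.140313;  D = +0.053644+0.129653i
d^2_{2,-1}: single k=0 term ⇒ -0.642177;  D = +0.316232-0.558917i
Y_2^{m'}(θ=2.6837,φ=0.8242) and Σ D·Y over m':
  (+0.0046-0.1664i)·(-0.0059-0.0753i)  (+0.3605-0.2661i)·(-0.2080+0.2248i)  (+0.5613+0.1561i)·(+0.4459+0.0000i)  (+0.0536+0.1297i)·(+0.2080+0.2248i)  (+0.3162-0.5589i)·(-0.0059+0.0753i)
Y_2^-1(R⁻¹ n̂) = +0.244806+0.272758i

Re=0.2448 Im=0.2728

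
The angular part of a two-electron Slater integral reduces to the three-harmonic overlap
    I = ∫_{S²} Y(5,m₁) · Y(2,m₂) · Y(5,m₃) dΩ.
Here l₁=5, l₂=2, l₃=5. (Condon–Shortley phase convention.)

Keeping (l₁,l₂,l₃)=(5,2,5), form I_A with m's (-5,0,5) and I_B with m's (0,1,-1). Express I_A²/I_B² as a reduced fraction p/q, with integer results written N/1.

45/1

l's match ⇒ only the (l;m) 3-j factors differ between A and B.
A: triangle coeff Δ(5,2,5) = 1/38610; Σ_t [2,2]: t=2:+1/161280 = 1/161280; (3j)²=15/286 [(5 2 5; -5 0 5)], sign=+1
B: triangle coeff Δ(5,2,5) = 1/38610; Σ_t [1,2]: t=1:−1/1152 t=2:+1/1440 = -1/5760; (3j)²=1/858 [(5 2 5; 0 1 -1)], sign=-1
I_A²/I_B² = (15/286)/(1/858) = 45/1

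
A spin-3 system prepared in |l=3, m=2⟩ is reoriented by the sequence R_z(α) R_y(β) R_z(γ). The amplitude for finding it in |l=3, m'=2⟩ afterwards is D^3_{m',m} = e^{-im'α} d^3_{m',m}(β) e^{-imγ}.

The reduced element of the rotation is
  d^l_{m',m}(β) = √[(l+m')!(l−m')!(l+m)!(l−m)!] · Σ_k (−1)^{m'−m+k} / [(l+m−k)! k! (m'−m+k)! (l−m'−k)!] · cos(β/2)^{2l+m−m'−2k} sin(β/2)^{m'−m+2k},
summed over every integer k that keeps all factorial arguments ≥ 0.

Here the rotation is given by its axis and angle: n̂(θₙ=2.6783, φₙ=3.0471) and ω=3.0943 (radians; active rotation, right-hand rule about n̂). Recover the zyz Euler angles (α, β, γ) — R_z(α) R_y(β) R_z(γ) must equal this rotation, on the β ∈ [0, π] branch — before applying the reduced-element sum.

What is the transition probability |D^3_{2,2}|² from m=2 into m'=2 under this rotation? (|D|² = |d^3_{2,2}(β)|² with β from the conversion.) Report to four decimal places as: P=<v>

P=0.0160

Axis–angle → zyz. n̂ = (sinθₙcosφₙ, sinθₙsinφₙ, cosθₙ) = (-0.444902, +0.042166, -0.894586), ω = 3.0943.
R = I cosω + sinω [n̂]ₓ + (1−cosω) n̂n̂ᵀ gives
  R = [-0.603227, +0.004793, +0.797555; -0.079790, -0.995328, -0.054367; +0.793568, -0.096432, +0.600791]
β = atan2(√(R₁₃²+R₂₃²), R₃₃) = 0.926306; α = atan2(R₂₃, R₁₃) mod 2π = 6.215124; γ = atan2(R₃₂, −R₃₁) mod 2π = 3.262517
D^3_{2,2}(6.2151,0.9263,3.2625) = e^{-i·2·6.2151}·d^3_{2,2}(0.9263)·e^{-i·2·3.2625}. Compute d first:
Half-angle: c=0.894648, s=0.446771. N=√(120·1·120·1)=120.000000
k: max(0,(2)−(2))=0 … min(3+(2),3−(2))=1
  k=0: (−1)^0·120.0000/(120)·0.8946^6·0.4468^0 = +0.512760
  k=1: (−1)^1·120.0000/(24)·0.8946^4·0.4468^2 = -0.639366
d^3_{2,2}(0.9263) = +0.512760 -0.639366 = -0.126606
|D^3_{2,2}|² = |d^3_{2,2}(β)|² = (-0.126606)² = 0.016029 (the z-rotation phases have unit modulus)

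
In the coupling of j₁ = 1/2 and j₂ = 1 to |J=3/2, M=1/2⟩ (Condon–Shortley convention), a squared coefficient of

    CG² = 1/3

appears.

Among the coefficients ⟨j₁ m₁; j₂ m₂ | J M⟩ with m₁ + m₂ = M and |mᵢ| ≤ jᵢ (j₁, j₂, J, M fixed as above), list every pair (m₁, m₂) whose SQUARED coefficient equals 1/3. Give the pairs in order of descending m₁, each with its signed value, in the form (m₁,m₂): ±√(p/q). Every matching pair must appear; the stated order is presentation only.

(-1/2,1): +√(1/3)

Admissible pairs with m₁+m₂ = M = 1/2: (-1/2,1), (1/2,0)
  (m₁,m₂)=(1/2,0): CG² = 2/3, CG = +√(2/3)
  (m₁,m₂)=(-1/2,1): CG² = 1/3, CG = +√(1/3)   ← matches the target
Pairs with CG² = 1/3: (-1/2,1): +√(1/3)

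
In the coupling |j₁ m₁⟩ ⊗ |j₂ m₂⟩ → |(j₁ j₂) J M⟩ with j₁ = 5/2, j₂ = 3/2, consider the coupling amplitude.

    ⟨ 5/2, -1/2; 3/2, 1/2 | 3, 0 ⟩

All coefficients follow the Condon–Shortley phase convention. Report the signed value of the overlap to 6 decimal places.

-0.447214

triangle: 1!×4!×2!/8! = 48/40320
(j±m)!: 2!×3!×2!×1!×3!×3! = 864
prefactor² = (2J+1)×Δ×N² = 36/5
  k=0: +1/(0!×1!×3!×2!×1!×0!) = 1/12
  k=1: −1/(1!×0!×2!×1!×2!×1!) = -1/4
Σ = -1/6  ⇒  CG² = 36/5×(-1/6)² = 1/5
CG = −√(1/5) = -0.447214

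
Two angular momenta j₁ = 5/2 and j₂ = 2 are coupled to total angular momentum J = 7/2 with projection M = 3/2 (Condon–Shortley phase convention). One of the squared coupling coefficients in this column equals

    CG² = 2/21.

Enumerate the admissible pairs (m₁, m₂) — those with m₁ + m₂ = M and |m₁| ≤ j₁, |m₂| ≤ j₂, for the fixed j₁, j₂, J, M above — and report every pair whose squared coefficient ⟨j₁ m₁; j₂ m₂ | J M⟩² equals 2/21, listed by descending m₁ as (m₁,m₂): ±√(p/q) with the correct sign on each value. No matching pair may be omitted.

(1/2,1): −√(2/21)

Admissible pairs with m₁+m₂ = M = 3/2: (-1/2,2), (1/2,1), (3/2,0), (5/2,-1)
  (m₁,m₂)=(5/2,-1): CG² = 5/21, CG = +√(5/21)
  (m₁,m₂)=(3/2,0): CG² = 2/7, CG = +√(2/7)
  (m₁,m₂)=(1/2,1): CG² = 2/21, CG = −√(2/21)   ← matches the target
  (m₁,m₂)=(-1/2,2): CG² = 8/21, CG = −√(8/21)
Pairs with CG² = 2/21: (1/2,1): −√(2/21)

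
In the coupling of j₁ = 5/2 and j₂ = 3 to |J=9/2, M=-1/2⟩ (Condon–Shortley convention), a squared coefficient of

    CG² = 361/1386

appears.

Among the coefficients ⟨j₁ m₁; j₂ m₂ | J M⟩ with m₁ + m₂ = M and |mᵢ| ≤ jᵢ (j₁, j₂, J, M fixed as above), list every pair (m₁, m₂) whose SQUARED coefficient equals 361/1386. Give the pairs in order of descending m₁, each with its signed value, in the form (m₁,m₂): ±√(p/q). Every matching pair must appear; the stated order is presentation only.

(3/2,-2): +√(361/1386)

Admissible pairs with m₁+m₂ = M = -1/2: (-5/2,2), (-3/2,1), (-1/2,0), (1/2,-1), (3/2,-2), (5/2,-3)
  (m₁,m₂)=(5/2,-3): CG² = 5/231, CG = +√(5/231)
  (m₁,m₂)=(3/2,-2): CG² = 361/1386, CG = +√(361/1386)   ← matches the target
  (m₁,m₂)=(1/2,-1): CG² = 160/693, CG = +√(160/693)
  (m₁,m₂)=(-1/2,0): CG² = 10/231, CG = −√(10/231)
  (m₁,m₂)=(-3/2,1): CG² = 35/99, CG = −√(35/99)
  (m₁,m₂)=(-5/2,2): CG² = 125/1386, CG = −√(125/1386)
Pairs with CG² = 361/1386: (3/2,-2): +√(361/1386)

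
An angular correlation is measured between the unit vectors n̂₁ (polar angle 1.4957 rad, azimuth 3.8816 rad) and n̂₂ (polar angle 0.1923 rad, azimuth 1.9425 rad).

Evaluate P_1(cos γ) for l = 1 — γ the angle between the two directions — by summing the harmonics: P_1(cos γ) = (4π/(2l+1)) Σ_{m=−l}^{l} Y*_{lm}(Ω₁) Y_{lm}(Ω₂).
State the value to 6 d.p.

0.005028

Expand P_1 via completeness: Σ_{m} conj(Y_{1,m}) at Ω₁ times Y_{1,m} at Ω₂ —
  m=-1: (-0.254416, -0.232308) × (-0.023982, -0.061521) = (-0.008190, 0.021223)  (running Σ = (-0.008190, 0.021223))
  m=0: (0.036658, -0.000000) × (0.479596, 0.000000) = (0.017581, 0.000000)  (running Σ = (0.009391, 0.021223))
  m=1: (0.254416, -0.232308) × (0.023982, -0.061521) = (-0.008190, -0.021223)  (running Σ = (0.001200, 0.000000))
Σ over m = (0.001200, 0.000000); ×(4π/3) → (0.005028, 0.000000). Real part: 0.005028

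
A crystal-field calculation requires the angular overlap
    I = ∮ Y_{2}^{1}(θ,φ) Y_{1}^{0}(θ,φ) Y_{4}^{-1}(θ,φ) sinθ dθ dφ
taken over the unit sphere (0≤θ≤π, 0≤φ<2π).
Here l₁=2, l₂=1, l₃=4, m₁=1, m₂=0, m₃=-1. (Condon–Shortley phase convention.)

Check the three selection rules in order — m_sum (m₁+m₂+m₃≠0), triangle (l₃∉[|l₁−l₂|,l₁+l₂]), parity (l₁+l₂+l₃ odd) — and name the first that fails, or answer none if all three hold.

triangle

Σmᵢ = 0  ✓
l₃∈[|l₁−l₂|,l₁+l₂]=[1,3] required, l₃=4 fails  ✗
Σlᵢ = 7 ⇒ odd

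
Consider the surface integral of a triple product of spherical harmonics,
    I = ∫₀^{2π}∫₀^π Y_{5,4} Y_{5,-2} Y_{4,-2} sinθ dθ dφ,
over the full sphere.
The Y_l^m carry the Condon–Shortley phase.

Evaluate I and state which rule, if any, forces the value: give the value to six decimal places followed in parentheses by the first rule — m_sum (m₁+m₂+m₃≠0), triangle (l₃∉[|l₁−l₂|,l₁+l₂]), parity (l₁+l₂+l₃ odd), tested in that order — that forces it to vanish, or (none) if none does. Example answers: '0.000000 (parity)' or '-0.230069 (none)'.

0.118854 (none)

m-sum 0 ✓  L=14 even ✓  0≤4≤10 ✓
Π(2lᵢ+1) = 11×11×9 = 1089
triangle coeff Δ(5,5,4) = 1/3153150
Σ_t [1,5]: t=1:−1/69120 t=2:+1/1728 t=3:−1/576 t=4:+1/1728 t=5:−1/69120 = -7/11520
(3j)²=2/143 [(5 5 4; 0 0 0)], sign=-1
Σ_t [0,1]: t=0:+1/25920 t=1:−1/11520 = -1/20736
(3j)²=5/429 [(5 5 4; 4 -2 -2)], sign=-1
⇒ 4πI² = 30/169
I = (+1)√(30/169/(4π)) = 0.11885360
No selection rule forces the value: the integral is nonzero (none).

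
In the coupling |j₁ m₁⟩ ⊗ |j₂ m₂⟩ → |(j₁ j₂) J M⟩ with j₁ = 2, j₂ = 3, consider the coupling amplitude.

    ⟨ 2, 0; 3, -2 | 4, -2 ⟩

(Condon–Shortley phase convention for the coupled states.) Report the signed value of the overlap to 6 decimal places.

j₁+j₂−J=1  J+j₁−j₂=3  J−j₁+j₂=5  j₁+j₂+J+1=10
(j₁±m₁, j₂±m₂, J±M) = (2,2,1,5,2,6)
P² = 8640/7
sum k=0..1:
  [0] +1/48 = 1/48
  [1] −1/240 = -1/240
S = 1/60
C² = P²·S² = 12/35 ; C = +0.585540

+0.585540  (= +√(12/35))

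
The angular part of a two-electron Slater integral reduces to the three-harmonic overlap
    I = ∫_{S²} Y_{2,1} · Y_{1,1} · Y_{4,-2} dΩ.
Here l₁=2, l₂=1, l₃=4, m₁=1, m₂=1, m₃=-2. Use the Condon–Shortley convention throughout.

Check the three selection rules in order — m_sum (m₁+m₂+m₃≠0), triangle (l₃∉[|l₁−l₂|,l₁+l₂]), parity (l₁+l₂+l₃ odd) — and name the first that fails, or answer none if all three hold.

azimuthal sum: 1 + 1 − 2 = 0  ✓
l₃ must lie in [1,3]; have l₃=4  ✗
L = 2 + 1 + 4 = 7 (odd)

triangle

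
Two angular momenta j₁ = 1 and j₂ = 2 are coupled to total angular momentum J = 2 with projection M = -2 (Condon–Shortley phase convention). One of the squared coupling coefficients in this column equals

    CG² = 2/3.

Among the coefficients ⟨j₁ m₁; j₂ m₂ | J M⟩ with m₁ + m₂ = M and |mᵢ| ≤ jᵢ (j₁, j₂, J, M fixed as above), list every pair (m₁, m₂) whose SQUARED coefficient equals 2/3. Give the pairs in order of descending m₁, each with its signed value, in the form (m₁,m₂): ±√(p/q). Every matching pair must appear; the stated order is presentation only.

Admissible pairs with m₁+m₂ = M = -2: (-1,-1), (0,-2)
  (m₁,m₂)=(0,-2): CG² = 2/3, CG = +√(2/3)   ← matches the target
  (m₁,m₂)=(-1,-1): CG² = 1/3, CG = −√(1/3)
Pairs with CG² = 2/3: (0,-2): +√(2/3)

(0,-2): +√(2/3)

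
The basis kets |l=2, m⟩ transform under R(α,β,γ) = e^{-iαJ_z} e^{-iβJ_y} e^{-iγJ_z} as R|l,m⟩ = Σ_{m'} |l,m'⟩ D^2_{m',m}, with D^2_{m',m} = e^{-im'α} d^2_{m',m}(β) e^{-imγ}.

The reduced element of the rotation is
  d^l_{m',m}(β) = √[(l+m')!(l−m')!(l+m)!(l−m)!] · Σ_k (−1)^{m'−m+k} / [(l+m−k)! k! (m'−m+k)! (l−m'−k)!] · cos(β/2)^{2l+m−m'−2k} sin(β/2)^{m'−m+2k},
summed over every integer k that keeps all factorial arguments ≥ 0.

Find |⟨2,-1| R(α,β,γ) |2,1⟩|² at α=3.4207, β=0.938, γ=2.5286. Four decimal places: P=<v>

P=0.1989

First d^2_{-1,1}(β=0.9380), then the phase factors e^{-i(-1)α} and e^{-i(1)γ}:
Half-angle: c=0.892021, s=0.451994. N=√(1·6·6·1)=6.000000
Admissible k: 2..3 (factorial args all ≥0)
  k=2: (−1)^0·6.0000/(2)·0.8920^2·0.4520^2 = +0.487683
  k=3: (−1)^1·6.0000/(6)·0.8920^0·0.4520^4 = -0.041738
d^2_{-1,1}(0.9380) = +0.487683 -0.041738 = +0.445945
|D^2_{-1,1}|² = |d^2_{-1,1}(β)|² = (+0.445945)² = 0.198867 (the z-rotation phases have unit modulus)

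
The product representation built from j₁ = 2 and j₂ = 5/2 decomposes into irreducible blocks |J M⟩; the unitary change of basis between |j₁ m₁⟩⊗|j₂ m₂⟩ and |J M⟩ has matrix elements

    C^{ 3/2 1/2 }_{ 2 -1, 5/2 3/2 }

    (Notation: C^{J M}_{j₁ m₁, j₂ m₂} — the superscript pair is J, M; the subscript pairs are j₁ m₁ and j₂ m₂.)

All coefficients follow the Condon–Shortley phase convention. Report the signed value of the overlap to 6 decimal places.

+√(2/105) = +0.138013

triangle: 3!×1!×2!/7! = 12/5040
(j±m)!: 1!×3!×4!×1!×2!×1! = 288
prefactor² = (2J+1)×Δ×N² = 96/35
  k=2: +1/(2!×1!×1!×2!×0!×0!) = 1/4
  k=3: −1/(3!×0!×0!×1!×1!×1!) = -1/6
Σ = 1/12  ⇒  CG² = 96/35×(1/12)² = 2/105
CG = +√(2/105) = +0.138013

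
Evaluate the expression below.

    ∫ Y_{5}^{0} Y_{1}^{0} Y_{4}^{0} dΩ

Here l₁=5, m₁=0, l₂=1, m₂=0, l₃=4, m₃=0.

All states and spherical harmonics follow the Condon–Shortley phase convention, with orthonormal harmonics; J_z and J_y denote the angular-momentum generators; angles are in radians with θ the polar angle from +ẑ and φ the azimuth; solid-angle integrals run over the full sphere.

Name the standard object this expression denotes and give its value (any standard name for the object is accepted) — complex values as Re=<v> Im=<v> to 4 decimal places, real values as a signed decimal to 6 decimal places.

Gaunt coefficient, +0.245532

This is a Gaunt coefficient — the integral of a triple product of spherical harmonics over the sphere.
Checks pass: Σm=0; 10 even; l₃=4∈[4,6].
(2·5+1)(2·1+1)(2·4+1) = 297
Δ: 2! 8! 0! / 11! → 1/495
sum: t=1:−1/576 = -1/576
3j²(5 1 4; 0 0 0) = Δ·Π!·Σ² = 5/99  (sign -1)
(m-triple is (0,0,0) — same symbol as above.)
combine: 4πI² = 297·5/99·5/99 = 25/33
take √, sign +1: I = 0.24553200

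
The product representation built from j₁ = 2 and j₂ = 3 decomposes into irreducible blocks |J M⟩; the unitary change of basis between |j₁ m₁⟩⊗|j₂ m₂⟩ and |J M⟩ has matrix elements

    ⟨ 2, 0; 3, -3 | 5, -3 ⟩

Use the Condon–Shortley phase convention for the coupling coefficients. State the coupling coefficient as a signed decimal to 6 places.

+0.365148  (= +√(2/15))

√[11·0!4!6!/11! · 2!2!0!6!2!8!] = √(1105920)
  +(−1)^0/∏(0,0,2,0,2,6)! = 1/2880  (running 1/2880)
⟨..|..⟩ = √(1105920)·(1/2880) = +0.365148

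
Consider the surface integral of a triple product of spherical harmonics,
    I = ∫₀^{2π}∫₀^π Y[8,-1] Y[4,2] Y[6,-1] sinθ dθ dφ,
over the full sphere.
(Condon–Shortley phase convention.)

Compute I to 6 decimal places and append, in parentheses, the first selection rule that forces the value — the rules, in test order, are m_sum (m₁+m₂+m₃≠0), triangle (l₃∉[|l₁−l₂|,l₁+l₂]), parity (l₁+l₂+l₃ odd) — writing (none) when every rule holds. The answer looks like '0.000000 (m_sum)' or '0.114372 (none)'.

m-sum 0 ✓  L=18 even ✓  4≤6≤12 ✓
Π(2lᵢ+1) = 17×9×13 = 1989
triangle coeff Δ(8,4,6) = 1/23279256
Σ_t [2,4]: t=2:+1/1658880 t=3:−1/518400 t=4:+1/1658880 = -1/1382400
(3j)²=504/46189 [(8 4 6; 0 0 0)], sign=-1
Σ_t [4,6]: t=4:+1/1382400 t=5:−1/2073600 t=6:+1/43545600 = 23/87091200
(3j)²=2645/554268 [(8 4 6; -1 2 -1)], sign=-1
⇒ 4πI² = 999810/9653501
I = (+1)√(999810/9653501/(4π)) = 0.09078443
No selection rule forces the value: the integral is nonzero (none).

0.090784 (none)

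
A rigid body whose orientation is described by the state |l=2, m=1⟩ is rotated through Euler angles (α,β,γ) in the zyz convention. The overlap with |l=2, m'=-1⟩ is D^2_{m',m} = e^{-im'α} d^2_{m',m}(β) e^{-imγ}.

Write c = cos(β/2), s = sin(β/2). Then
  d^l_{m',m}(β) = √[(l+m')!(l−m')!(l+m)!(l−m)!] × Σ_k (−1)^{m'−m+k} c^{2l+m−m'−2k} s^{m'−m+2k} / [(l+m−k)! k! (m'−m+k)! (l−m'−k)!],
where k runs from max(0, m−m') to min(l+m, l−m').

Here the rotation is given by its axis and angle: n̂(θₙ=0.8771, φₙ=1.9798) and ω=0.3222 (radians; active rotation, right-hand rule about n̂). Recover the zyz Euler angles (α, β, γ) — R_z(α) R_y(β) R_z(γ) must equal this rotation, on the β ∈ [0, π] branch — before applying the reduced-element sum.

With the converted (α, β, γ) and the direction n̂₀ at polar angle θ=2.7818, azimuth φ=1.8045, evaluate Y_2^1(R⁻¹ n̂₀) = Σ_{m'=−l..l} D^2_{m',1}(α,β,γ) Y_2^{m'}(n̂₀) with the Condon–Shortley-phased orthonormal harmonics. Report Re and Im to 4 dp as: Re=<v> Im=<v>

Axis–angle → zyz. n̂ = (sinθₙcosφₙ, sinθₙsinφₙ, cosθₙ) = (-0.305783, +0.705468, +0.639384), ω = 0.3222.
R = I cosω + sinω [n̂]ₓ + (1−cosω) n̂n̂ᵀ gives
  R = [+0.953353, -0.213564, +0.213329; +0.191363, +0.974151, +0.120039; -0.233450, -0.073616, +0.969578]
β = atan2(√(R₁₃²+R₂₃²), R₃₃) = 0.247295; α = atan2(R₂₃, R₁₃) mod 2π = 0.512537; γ = atan2(R₃₂, −R₃₁) mod 2π = 5.977715
Need the full column D^2_{m',1} for m'=−2..2 at α=0.5125, β=0.2473, γ=5.9777.
cos(β/2)=0.992365, sin(β/2)=0.123333
d^2_{-2,1}: single k=3 term ⇒ +0.003723;  D = +0.000886+0.003616i
d^2_{-1,1}: k∈[2..3] ⇒ +0.044939 -0.000231 = +0.044707;  D = +0.030565+0.032627i
d^2_{0,1}: k∈[1..2] ⇒ +0.295236 -0.004560 = +0.290675;  D = +0.277219+0.087418i
d^2_{1,1}: k∈[0..1] ⇒ +0.969809 -0.044939 = +0.924871;  D = +0.905114-0.190145i
d^2_{2,1}: single k=0 term ⇒ -0.241059;  D = -0.181292+0.158879i
Y_2^{m'}(θ=2.7818,φ=1.8045) and Σ D·Y over m':
  (+0.0009+0.0036i)·(-0.0427+0.0216i)  (+0.0306+0.0326i)·(+0.0590+0.2477i)  (+0.2772+0.0874i)·(+0.5135+0.0000i)  (+0.9051-0.1901i)·(-0.0590+0.2477i)  (-0.1813+0.1589i)·(-0.0427-0.0216i)
Y_2^1(R⁻¹ n̂) = +0.140863+0.286739i

Re=0.1409 Im=0.2867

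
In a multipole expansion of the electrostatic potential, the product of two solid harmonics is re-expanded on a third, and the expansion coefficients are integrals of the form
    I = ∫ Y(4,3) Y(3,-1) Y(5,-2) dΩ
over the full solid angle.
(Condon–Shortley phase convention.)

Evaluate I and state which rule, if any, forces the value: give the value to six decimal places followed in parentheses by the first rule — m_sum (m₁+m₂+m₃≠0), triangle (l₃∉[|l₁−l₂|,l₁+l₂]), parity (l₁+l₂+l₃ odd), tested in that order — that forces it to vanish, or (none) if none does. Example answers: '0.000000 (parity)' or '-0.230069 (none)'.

-0.171363 (none)

Checks pass: Σm=0; 12 even; l₃=5∈[1,7].
(2·4+1)(2·3+1)(2·5+1) = 693
Δ: 2! 6! 4! / 13! → 1/180180
sum: t=0:+1/576 t=1:−1/144 t=2:+1/576 = -1/288
3j²(4 3 5; 0 0 0) = Δ·Π!·Σ² = 20/1001  (sign +1)
sum: t=0:+1/960 t=1:−1/4320 = 7/8640
3j²(4 3 5; 3 -1 -2) = Δ·Π!·Σ² = 343/12870  (sign -1)
combine: 4πI² = 693·20/1001·343/12870 = 686/1859
take √, sign -1: I = -0.17136315
No selection rule forces the value: the integral is nonzero (none).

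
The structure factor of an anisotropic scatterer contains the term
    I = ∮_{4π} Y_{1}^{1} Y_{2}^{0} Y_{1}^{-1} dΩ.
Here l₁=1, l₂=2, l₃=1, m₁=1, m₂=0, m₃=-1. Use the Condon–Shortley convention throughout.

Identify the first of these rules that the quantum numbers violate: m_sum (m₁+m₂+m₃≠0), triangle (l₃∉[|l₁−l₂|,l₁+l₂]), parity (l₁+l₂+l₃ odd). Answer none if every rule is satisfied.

none

azimuthal sum: 1 + 0 − 1 = 0  ✓
1 ≤ 1 ≤ 3 (triangle on l)  ✓
L = 1 + 2 + 1 = 4 (even)  ✓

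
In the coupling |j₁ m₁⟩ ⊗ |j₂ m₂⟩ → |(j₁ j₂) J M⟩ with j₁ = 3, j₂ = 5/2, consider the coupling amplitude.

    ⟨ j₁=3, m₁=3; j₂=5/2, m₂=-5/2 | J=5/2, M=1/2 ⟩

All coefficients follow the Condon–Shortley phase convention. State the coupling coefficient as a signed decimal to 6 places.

+√(5/21) = +0.487950

j₁+j₂−J=3  J+j₁−j₂=3  J−j₁+j₂=2  j₁+j₂+J+1=9
(j₁±m₁, j₂±m₂, J±M) = (6,0,0,5,3,2)
P² = 8640/7
sum k=0..0:
  [0] +1/72 = 1/72
S = 1/72
C² = P²·S² = 5/21 ; C = +0.487950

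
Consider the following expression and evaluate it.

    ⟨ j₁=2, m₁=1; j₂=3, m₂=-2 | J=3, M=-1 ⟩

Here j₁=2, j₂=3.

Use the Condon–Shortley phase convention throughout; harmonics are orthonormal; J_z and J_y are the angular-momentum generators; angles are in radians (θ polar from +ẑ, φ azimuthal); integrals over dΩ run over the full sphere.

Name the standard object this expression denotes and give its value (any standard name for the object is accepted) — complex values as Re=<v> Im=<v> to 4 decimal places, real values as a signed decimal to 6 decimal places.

This is a Clebsch–Gordan (vector-coupling) coefficient.
triangle: 2!·2!·4!/9! = 96/362880
(j±m)!: 3!·1!·1!·5!·2!·4! = 34560
prefactor² = (2J+1)·Δ·N² = 64
  k=0: +1/(0!·2!·1!·1!·1!·3!) = 1/12
  k=1: −1/(1!·1!·0!·0!·2!·4!) = -1/48
Σ = 1/16  ⇒  CG² = 64·(1/16)² = 1/4
CG = +√(1/4) = +0.500000

Clebsch–Gordan coefficient, +√(1/4) ≈ +0.500000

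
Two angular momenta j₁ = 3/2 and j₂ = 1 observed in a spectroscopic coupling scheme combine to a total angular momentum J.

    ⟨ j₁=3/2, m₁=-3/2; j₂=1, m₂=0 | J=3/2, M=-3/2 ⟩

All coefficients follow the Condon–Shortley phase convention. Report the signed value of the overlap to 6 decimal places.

-0.774597

triangle: 1!·2!·1!/5! = 2/120
(j±m)!: 0!·3!·1!·1!·0!·3! = 36
prefactor² = (2J+1)·Δ·N² = 12/5
  k=1: −1/(1!·0!·2!·0!·0!·1!) = -1/2
Σ = -1/2  ⇒  CG² = 12/5·(-1/2)² = 3/5
CG = −√(3/5) = -0.774597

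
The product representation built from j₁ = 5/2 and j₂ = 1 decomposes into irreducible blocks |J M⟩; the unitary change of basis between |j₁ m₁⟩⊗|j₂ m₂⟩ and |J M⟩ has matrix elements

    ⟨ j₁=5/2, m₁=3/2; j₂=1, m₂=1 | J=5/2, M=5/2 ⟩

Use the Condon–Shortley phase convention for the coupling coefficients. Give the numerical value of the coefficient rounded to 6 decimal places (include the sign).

-0.534522

√[6·1!4!1!/7! · 4!1!2!0!5!0!] = √(1152/7)
  +(−1)^1/∏(1,0,0,1,4,0)! = -1/24  (running -1/24)
⟨..|..⟩ = √(1152/7)·(-1/24) = -0.534522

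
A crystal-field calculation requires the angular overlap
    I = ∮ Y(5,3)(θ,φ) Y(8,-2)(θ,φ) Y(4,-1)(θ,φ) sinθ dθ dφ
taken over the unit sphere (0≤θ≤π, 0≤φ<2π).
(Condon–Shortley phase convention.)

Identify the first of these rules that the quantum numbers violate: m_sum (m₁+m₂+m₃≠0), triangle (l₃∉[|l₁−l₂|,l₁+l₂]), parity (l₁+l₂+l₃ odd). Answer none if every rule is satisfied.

m₁+m₂+m₃ = 3 − 2 − 1 = 0  ✓
triangle: |5−8|=3 ≤ l₃=4 ≤ 5+8=13  ✓
parity: l₁+l₂+l₃ = 17 is odd  ✗

parity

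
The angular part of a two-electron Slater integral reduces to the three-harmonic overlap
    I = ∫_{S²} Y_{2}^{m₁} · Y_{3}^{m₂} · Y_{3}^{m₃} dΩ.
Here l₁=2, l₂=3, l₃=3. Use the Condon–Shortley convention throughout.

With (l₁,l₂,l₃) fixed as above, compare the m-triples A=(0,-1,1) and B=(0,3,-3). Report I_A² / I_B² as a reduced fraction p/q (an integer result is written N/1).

l's match ⇒ only the (l;m) 3-j factors differ between A and B.
A: triangle coeff Δ(2,3,3) = 1/3780; Σ_t [0,2]: t=0:+1/16 t=1:−1/6 t=2:+1/96 = -3/32; (3j)²=3/140 [(2 3 3; 0 -1 1)], sign=-1
B: triangle coeff Δ(2,3,3) = 1/3780; Σ_t [2,2]: t=2:+1/96 = 1/96; (3j)²=5/84 [(2 3 3; 0 3 -3)], sign=+1
I_A²/I_B² = (3/140)/(5/84) = 9/25

9/25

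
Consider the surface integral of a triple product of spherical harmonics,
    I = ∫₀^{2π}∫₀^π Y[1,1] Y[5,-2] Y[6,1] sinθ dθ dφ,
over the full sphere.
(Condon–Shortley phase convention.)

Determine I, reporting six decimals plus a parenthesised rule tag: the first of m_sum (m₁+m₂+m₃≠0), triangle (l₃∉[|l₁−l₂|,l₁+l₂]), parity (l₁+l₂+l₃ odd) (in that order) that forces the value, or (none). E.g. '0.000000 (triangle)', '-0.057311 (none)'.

-0.129207 (none)

Checks pass: Σm=0; 12 even; l₃=6∈[4,6].
(2·1+1)(2·5+1)(2·6+1) = 429
Δ: 0! 2! 10! / 13! → 1/858
sum: t=0:+1/14400 = 1/14400
3j²(1 5 6; 0 0 0) = Δ·Π!·Σ² = 6/143  (sign +1)
sum: t=0:+1/60480 = 1/60480
3j²(1 5 6; 1 -2 1) = Δ·Π!·Σ² = 5/429  (sign -1)
combine: 4πI² = 429·6/143·5/429 = 30/143
take √, sign -1: I = -0.12920749
No selection rule forces the value: the integral is nonzero (none).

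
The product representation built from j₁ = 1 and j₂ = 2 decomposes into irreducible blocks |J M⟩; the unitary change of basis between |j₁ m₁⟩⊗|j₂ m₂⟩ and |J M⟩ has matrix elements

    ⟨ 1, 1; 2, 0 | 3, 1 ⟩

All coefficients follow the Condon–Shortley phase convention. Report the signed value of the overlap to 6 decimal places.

√[7·0!2!4!/7! · 2!0!2!2!4!2!] = √(128/5)
  +(−1)^0/∏(0,0,0,2,2,2)! = 1/8  (running 1/8)
⟨..|..⟩ = √(128/5)·(1/8) = +0.632456

+√(2/5) = +0.632456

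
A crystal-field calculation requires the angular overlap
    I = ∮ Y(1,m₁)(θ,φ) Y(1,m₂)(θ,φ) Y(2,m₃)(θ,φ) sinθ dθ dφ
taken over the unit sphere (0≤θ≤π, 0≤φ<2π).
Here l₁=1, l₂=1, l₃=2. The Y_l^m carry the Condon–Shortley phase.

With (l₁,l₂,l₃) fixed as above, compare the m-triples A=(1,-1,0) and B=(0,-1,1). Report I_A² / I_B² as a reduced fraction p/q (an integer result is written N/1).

1/3

Shared (l₁,l₂,l₃)=(1,1,2): N and (l;000)² cancel in I_A²/I_B².
A: Δ = 0!·2!·2!/5! = 1/30; Racah Σ t=0..0: t=0:+1/4 = 1/4; ⇒ 3j(1 1 2; 1 -1 0)² = 1/30, sgn +1
B: Δ = 0!·2!·2!/5! = 1/30; Racah Σ t=0..0: t=0:+1/2 = 1/2; ⇒ 3j(1 1 2; 0 -1 1)² = 1/10, sgn -1
I_A²/I_B² = (1/30)/(1/10) = 1/3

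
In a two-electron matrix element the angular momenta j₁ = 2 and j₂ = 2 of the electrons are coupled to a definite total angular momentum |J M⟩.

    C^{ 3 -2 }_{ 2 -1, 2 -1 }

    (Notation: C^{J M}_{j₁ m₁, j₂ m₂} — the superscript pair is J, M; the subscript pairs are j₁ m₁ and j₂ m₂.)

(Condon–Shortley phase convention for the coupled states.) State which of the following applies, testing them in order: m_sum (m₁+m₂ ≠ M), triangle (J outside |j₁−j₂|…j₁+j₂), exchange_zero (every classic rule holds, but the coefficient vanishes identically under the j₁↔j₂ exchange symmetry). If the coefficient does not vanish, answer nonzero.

exchange_zero

m-sum: m₁+m₂ = -1+(-1) = -2, M = -2  ✓
triangle: |j₁−j₂| = 0 ≤ J = 3 ≤ j₁+j₂ = 4  ✓
exchange: j₁=j₂ and m₁=m₂, and (−1)^(j₁+j₂−J) = (−1)^1 = −1 forces ⟨j₁m₁;j₂m₂|JM⟩ = −⟨j₂m₂;j₁m₁|JM⟩ = −⟨j₁m₁;j₂m₂|JM⟩ ⇒ the coefficient vanishes identically
Racah sum check: Σ_k collapses to 0 ⇒ CG = 0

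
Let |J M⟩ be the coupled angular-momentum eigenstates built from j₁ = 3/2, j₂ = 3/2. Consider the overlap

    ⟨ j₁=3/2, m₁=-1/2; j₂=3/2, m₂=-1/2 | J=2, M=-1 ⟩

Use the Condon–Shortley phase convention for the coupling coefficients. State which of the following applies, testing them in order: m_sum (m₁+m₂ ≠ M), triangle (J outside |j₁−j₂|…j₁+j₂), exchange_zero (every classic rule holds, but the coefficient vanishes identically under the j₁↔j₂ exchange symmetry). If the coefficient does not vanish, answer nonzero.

m-sum: m₁+m₂ = -1/2+(-1/2) = -1, M = -1  ✓
triangle: |j₁−j₂| = 0 ≤ J = 2 ≤ j₁+j₂ = 3  ✓
exchange: j₁=j₂ and m₁=m₂, and (−1)^(j₁+j₂−J) = (−1)^1 = −1 forces ⟨j₁m₁;j₂m₂|JM⟩ = −⟨j₂m₂;j₁m₁|JM⟩ = −⟨j₁m₁;j₂m₂|JM⟩ ⇒ the coefficient vanishes identically
Racah sum check: Σ_k collapses to 0 ⇒ CG = 0

exchange_zero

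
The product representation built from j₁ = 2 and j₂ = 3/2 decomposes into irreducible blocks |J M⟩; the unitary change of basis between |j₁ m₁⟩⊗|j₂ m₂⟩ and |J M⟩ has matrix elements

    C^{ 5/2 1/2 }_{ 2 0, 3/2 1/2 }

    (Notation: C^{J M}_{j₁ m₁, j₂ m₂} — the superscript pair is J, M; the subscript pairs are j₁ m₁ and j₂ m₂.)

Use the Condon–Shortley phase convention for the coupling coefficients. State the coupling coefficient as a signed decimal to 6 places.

-0.292770

triangle: 1!·3!·2!/7! = 12/5040
(j±m)!: 2!·2!·2!·1!·3!·2! = 96
prefactor² = (2J+1)·Δ·N² = 48/35
  k=0: +1/(0!·1!·2!·2!·1!·0!) = 1/4
  k=1: −1/(1!·0!·1!·1!·2!·1!) = -1/2
Σ = -1/4  ⇒  CG² = 48/35·(-1/4)² = 3/35
CG = −√(3/35) = -0.292770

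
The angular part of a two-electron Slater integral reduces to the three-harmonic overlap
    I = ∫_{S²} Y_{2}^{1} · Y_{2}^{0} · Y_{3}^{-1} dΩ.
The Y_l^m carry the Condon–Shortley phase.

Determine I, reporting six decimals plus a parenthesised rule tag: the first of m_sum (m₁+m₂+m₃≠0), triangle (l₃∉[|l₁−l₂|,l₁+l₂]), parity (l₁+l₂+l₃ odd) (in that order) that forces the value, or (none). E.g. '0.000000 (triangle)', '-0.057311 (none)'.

0.000000 (parity)

Σlᵢ=7 odd — θ-integrand is odd under cosθ→−cosθ; I=0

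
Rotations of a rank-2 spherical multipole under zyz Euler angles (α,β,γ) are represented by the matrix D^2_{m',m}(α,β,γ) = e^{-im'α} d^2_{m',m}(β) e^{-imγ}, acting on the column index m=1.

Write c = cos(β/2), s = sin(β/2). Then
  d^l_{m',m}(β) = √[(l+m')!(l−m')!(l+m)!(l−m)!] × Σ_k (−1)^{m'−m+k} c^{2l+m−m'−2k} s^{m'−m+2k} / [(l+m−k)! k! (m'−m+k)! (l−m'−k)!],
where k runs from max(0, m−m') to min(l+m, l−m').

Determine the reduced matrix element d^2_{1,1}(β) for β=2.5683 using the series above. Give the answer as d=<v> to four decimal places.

d^2_{1,1}(β=2.5683) via the finite sum:
With c≡cos(β/2)=0.282737 and s≡sin(β/2)=0.959197, N=[6·1·6·1]^{1/2}=6.000000
The bounds max(0,m−m')=0 and min(l+m,l−m')=1 give 2 terms
  k=0: (−1)^0·6.0000/(6)·0.2827^4·0.9592^0 = +0.006390
  k=1: (−1)^1·6.0000/(2)·0.2827^2·0.9592^2 = -0.220649
d^2_{1,1}(2.5683) = +0.006390 -0.220649 = -0.214259

d=-0.2143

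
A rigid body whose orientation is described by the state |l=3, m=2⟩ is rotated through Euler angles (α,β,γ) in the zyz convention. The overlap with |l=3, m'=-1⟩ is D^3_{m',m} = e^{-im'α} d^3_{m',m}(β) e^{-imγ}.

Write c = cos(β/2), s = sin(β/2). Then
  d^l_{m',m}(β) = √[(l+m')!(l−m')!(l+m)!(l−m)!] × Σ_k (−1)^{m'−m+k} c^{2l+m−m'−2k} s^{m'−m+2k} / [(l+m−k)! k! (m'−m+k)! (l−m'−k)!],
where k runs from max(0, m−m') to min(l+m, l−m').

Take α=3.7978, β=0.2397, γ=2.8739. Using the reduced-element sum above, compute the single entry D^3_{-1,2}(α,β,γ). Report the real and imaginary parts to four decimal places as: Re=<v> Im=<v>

Re=-0.0039 Im=-0.0098

D^3_{-1,2}(3.7978,0.2397,2.8739) = e^{-i·-1·3.7978}·d^3_{-1,2}(0.2397)·e^{-i·2·2.8739}. Compute d first:
c=cos(0.239700/2)=0.992827, s=sin(0.239700/2)=0.119563; N=√[2·24·120·1]=75.894664
k∈{3,4} keeps every argument non-negative
  k=3: (−1)^0·75.8947/(12)·0.9928^3·0.1196^3 = +0.010579
  k=4: (−1)^1·75.8947/(24)·0.9928^1·0.1196^5 = -0.000077
d^3_{-1,2}(0.2397) = +0.010579 -0.000077 = +0.010502
Phases: e^{-i·(-1)·3.7978}=-0.792312-0.610116i, e^{-i·(2)·2.8739}=+0.860072+0.510172i ⇒ D=-0.003888-0.009756i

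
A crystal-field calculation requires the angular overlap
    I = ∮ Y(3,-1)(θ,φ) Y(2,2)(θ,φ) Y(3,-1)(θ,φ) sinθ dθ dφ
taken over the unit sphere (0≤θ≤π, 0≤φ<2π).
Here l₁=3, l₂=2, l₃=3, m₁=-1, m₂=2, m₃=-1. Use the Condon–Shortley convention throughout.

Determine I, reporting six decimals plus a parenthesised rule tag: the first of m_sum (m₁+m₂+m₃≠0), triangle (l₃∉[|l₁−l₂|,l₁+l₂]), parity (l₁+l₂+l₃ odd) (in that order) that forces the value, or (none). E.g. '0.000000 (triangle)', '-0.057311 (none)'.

0.206013 (none)

m-sum 0 ✓  L=8 even ✓  1≤3≤5 ✓
Π(2lᵢ+1) = 7×5×7 = 245
triangle coeff Δ(3,2,3) = 1/3780
Σ_t [0,2]: t=0:+1/24 t=1:−1/4 t=2:+1/24 = -1/6
(3j)²=4/105 [(3 2 3; 0 0 0)], sign=+1
Σ_t [2,2]: t=2:+1/16 = 1/16
(3j)²=2/35 [(3 2 3; -1 2 -1)], sign=+1
⇒ 4πI² = 8/15
I = (+1)√(8/15/(4π)) = 0.20601291
No selection rule forces the value: the integral is nonzero (none).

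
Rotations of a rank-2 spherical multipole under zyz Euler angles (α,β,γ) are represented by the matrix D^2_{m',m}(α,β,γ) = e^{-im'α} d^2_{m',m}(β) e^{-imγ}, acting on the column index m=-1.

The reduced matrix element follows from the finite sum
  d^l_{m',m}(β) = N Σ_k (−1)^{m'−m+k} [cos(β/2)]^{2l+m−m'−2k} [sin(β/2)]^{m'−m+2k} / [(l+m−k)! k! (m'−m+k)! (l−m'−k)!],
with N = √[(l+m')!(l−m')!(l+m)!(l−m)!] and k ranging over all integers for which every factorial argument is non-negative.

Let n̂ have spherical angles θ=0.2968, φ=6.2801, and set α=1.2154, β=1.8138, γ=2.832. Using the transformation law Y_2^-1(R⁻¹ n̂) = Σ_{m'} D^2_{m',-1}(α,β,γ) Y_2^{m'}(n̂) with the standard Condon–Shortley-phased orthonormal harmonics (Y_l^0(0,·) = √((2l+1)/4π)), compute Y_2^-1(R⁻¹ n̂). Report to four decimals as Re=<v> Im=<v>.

Re=-0.0841 Im=0.0563

Need the full column D^2_{m',-1} for m'=−2..2 at α=1.2154, β=1.8138, γ=2.8320.
cos(β/2)=0.616190, sin(β/2)=0.787597
d^2_{-2,-1}: single k=1 term ⇒ +0.368535;  D = +0.192758-0.314106i
d^2_{-1,-1}: k∈[0..1] ⇒ +0.144165 -0.706577 = -0.562412;  D = +0.347037+0.442575i
d^2_{0,-1}: k∈[0..1] ⇒ -0.451361 +0.737400 = +0.286039;  D = -0.272440+0.087148i
d^2_{1,-1}: k∈[0..1] ⇒ +0.706577 -0.384784 = +0.321793;  D = -0.014734+0.321455i
d^2_{2,-1}: single k=0 term ⇒ -0.602085;  D = -0.554275-0.235128i
Y_2^{m'}(θ=0.2968,φ=6.2801) and Σ D·Y over m':
  (+0.1928-0.3141i)·(+0.0330+0.0002i)  (+0.3470+0.4426i)·(+0.2161+0.0007i)  (-0.2724+0.0871i)·(+0.5499+0.0000i)  (-0.0147+0.3215i)·(-0.2161+0.0007i)  (-0.5543-0.2351i)·(+0.0330-0.0002i)
Y_2^-1(R⁻¹ n̂) = -0.084075+0.056315i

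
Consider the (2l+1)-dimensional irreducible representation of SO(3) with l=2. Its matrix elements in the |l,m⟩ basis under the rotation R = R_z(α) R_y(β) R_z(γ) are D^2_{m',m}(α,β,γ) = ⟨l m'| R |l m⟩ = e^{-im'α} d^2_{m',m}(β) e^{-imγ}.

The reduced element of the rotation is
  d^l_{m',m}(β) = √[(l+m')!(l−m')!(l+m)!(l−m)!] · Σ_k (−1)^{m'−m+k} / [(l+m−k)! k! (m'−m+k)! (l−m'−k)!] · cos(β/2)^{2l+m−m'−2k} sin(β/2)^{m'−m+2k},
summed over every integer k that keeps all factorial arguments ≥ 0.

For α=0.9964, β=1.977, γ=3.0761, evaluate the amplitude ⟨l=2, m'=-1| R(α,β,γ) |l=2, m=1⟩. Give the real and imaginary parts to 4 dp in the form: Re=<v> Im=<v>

Split into d^2_{-1,1}(β=1.9770) × two z-phases.
With c≡cos(β/2)=0.549943 and s≡sin(β/2)=0.835202, N=[1·6·6·1]^{1/2}=6.000000
Admissible k: 2..3 (factorial args all ≥0)
  k=2: (−1)^0·6.0000/(2)·0.5499^2·0.8352^2 = +0.632907
  k=3: (−1)^1·6.0000/(6)·0.5499^0·0.8352^4 = -0.486593
d^2_{-1,1}(1.9770) = +0.632907 -0.486593 = +0.146314
Attach z-rotation phases: D = e^{-i(-1)(0.9964)}·(+0.146314)·e^{-i(1)(3.0761)} = -0.071287-0.127773i

Re=-0.0713 Im=-0.1278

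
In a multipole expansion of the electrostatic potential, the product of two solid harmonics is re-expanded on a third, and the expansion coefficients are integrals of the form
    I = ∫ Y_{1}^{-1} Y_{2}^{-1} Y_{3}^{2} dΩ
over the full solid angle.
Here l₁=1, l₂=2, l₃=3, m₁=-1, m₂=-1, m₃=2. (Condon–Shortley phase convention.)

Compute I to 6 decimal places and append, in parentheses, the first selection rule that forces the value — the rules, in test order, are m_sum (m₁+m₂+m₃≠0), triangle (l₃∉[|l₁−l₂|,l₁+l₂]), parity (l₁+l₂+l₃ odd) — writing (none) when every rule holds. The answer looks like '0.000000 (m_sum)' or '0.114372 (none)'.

m-sum 0 ✓  L=6 even ✓  1≤3≤3 ✓
Π(2lᵢ+1) = 3×5×7 = 105
triangle coeff Δ(1,2,3) = 1/105
Σ_t [0,0]: t=0:+1/4 = 1/4
(3j)²=3/35 [(1 2 3; 0 0 0)], sign=-1
Σ_t [0,0]: t=0:+1/12 = 1/12
(3j)²=2/21 [(1 2 3; -1 -1 2)], sign=-1
⇒ 4πI² = 6/7
I = (+1)√(6/7/(4π)) = 0.26116903
No selection rule forces the value: the integral is nonzero (none).

0.261169 (none)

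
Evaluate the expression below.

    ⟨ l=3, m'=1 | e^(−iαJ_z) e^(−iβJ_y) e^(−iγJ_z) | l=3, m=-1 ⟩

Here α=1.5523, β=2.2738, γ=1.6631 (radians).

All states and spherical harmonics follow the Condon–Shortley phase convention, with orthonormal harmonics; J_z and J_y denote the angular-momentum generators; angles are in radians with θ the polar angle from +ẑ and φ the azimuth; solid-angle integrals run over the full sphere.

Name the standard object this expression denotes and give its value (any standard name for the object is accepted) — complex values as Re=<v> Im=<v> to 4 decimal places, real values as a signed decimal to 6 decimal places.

Wigner D-matrix element, Re=-0.2445 Im=-0.0272

This is a Wigner D-matrix element — the rotation-matrix element ⟨l m'| R(α,β,γ) |l m⟩ in the angular-momentum basis.
D^3_{1,-1}(1.5523,2.2738,1.6631) = e^{-i·1·1.5523}·d^3_{1,-1}(2.2738)·e^{-i·-1·1.6631}. Compute d first:
c=cos(2.273800/2)=0.420409, s=sin(2.273800/2)=0.907335; N=√[24·2·2·24]=48.000000
k: max(0,(-1)−(1))=0 … min(3+(-1),3−(1))=2
  k=0: (−1)^2·48.0000/(8)·0.4204^4·0.9073^2 = +0.154303
  k=1: (−1)^3·48.0000/(6)·0.4204^2·0.9073^4 = -0.958306
  k=2: (−1)^4·48.0000/(48)·0.4204^0·0.9073^6 = +0.557962
d^3_{1,-1}(2.2738) = +0.154303 -0.958306 +0.557962 = -0.246041
Attach z-rotation phases: D = e^{-i(1)(1.5523)}·(-0.246041)·e^{-i(-1)(1.6631)} = -0.244532-0.027206i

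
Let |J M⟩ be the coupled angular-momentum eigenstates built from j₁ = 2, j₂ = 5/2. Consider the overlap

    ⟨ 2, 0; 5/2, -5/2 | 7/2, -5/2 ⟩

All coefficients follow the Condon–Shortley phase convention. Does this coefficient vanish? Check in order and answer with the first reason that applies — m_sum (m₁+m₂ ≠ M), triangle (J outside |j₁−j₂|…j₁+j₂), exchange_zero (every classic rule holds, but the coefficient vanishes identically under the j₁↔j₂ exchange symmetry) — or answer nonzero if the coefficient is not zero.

m-sum: m₁+m₂ = 0+(-5/2) = -5/2, M = -5/2  ✓
triangle: |j₁−j₂| = 1/2 ≤ J = 7/2 ≤ j₁+j₂ = 9/2  ✓
exchange: j₁≠j₂ or m₁≠m₂ — the exchange symmetry imposes no constraint here
value check: CG = +√(10/21) = +0.690066 ≠ 0

nonzero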